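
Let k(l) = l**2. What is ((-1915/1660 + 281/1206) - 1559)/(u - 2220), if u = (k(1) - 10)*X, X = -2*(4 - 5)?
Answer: 312289867/448038648 ≈ 0.69702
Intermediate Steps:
X = 2 (X = -2*(-1) = 2)
u = -18 (u = (1**2 - 10)*2 = (1 - 10)*2 = -9*2 = -18)
((-1915/1660 + 281/1206) - 1559)/(u - 2220) = ((-1915/1660 + 281/1206) - 1559)/(-18 - 2220) = ((-1915*1/1660 + 281*(1/1206)) - 1559)/(-2238) = ((-383/332 + 281/1206) - 1559)*(-1/2238) = (-184303/200196 - 1559)*(-1/2238) = -312289867/200196*(-1/2238) = 312289867/448038648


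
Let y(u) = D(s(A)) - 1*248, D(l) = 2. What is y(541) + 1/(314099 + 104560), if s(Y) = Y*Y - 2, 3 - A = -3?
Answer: -102990113/418659 ≈ -246.00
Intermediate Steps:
A = 6 (A = 3 - 1*(-3) = 3 + 3 = 6)
s(Y) = -2 + Y**2 (s(Y) = Y**2 - 2 = -2 + Y**2)
y(u) = -246 (y(u) = 2 - 1*248 = 2 - 248 = -246)
y(541) + 1/(314099 + 104560) = -246 + 1/(314099 + 104560) = -246 + 1/418659 = -102990113/418659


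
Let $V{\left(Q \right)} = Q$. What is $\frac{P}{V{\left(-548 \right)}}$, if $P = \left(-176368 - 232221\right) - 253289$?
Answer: $\frac{330939}{274} \approx 1207.8$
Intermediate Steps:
$P = -661878$ ($P = -408589 - 253289 = -661878$)
$\frac{P}{V{\left(-548 \right)}} = - \frac{661878}{-548} = \left(-661878\right) \left(- \frac{1}{548}\right) = \frac{330939}{274}$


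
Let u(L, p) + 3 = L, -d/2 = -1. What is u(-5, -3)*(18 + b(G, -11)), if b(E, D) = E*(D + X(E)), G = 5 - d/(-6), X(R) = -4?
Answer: 496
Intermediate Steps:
d = 2 (d = -2*(-1) = 2)
G = 16/3 (G = 5 - 2/(-6) = 5 - 2*(-1)/6 = 5 - 1*(-⅓) = 5 + ⅓ = 16/3 ≈ 5.3333)
u(L, p) = -3 + L
b(E, D) = E*(-4 + D) (b(E, D) = E*(D - 4) = E*(-4 + D))
u(-5, -3)*(18 + b(G, -11)) = (-3 - 5)*(18 + 16*(-4 - 11)/3) = -8*(18 + (16/3)*(-15)) = -8*(18 - 80) = -8*(-62) = 496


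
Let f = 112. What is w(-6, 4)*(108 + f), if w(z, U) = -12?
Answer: -2640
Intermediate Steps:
w(-6, 4)*(108 + f) = -12*(108 + 112) = -12*220 = -2640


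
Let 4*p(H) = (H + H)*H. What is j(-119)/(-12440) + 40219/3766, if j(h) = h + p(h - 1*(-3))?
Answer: 237717433/23424520 ≈ 10.148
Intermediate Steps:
p(H) = H²/2 (p(H) = ((H + H)*H)/4 = ((2*H)*H)/4 = (2*H²)/4 = H²/2)
j(h) = h + (3 + h)²/2 (j(h) = h + (h - 1*(-3))²/2 = h + (h + 3)²/2 = h + (3 + h)²/2)
j(-119)/(-12440) + 40219/3766 = (-119 + (3 - 119)²/2)/(-12440) + 40219/3766 = (-119 + (½)*(-116)²)*(-1/12440) + 40219*(1/3766) = (-119 + (½)*13456)*(-1/12440) + 40219/3766 = (-119 + 6728)*(-1/12440) + 40219/3766 = 6609*(-1/12440) + 40219/3766 = -6609/12440 + 40219/3766 = 237717433/23424520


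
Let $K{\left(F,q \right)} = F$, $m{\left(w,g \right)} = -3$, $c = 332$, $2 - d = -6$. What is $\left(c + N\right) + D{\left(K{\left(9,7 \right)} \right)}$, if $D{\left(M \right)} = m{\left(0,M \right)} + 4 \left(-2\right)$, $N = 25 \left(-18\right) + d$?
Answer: $-121$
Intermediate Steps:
$d = 8$ ($d = 2 - -6 = 2 + 6 = 8$)
$N = -442$ ($N = 25 \left(-18\right) + 8 = -450 + 8 = -442$)
$D{\left(M \right)} = -11$ ($D{\left(M \right)} = -3 + 4 \left(-2\right) = -3 - 8 = -11$)
$\left(c + N\right) + D{\left(K{\left(9,7 \right)} \right)} = \left(332 - 442\right) - 11 = -110 - 11 = -121$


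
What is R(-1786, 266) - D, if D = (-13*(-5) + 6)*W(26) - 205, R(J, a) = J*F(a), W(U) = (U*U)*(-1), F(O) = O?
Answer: -426875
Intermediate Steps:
W(U) = -U**2 (W(U) = U**2*(-1) = -U**2)
R(J, a) = J*a
D = -48201 (D = (-13*(-5) + 6)*(-1*26**2) - 205 = (65 + 6)*(-1*676) - 205 = 71*(-676) - 205 = -47996 - 205 = -48201)
R(-1786, 266) - D = -1786*266 - 1*(-48201) = -475076 + 48201 = -426875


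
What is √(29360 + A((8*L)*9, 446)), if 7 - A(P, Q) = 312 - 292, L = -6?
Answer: √29347 ≈ 171.31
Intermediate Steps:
A(P, Q) = -13 (A(P, Q) = 7 - (312 - 292) = 7 - 1*20 = 7 - 20 = -13)
√(29360 + A((8*L)*9, 446)) = √(29360 - 13) = √29347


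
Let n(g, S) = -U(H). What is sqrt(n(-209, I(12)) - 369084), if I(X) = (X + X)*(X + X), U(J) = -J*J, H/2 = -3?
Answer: 2*I*sqrt(92262) ≈ 607.49*I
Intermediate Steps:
H = -6 (H = 2*(-3) = -6)
U(J) = -J**2
I(X) = 4*X**2 (I(X) = (2*X)*(2*X) = 4*X**2)
n(g, S) = 36 (n(g, S) = -(-1)*(-6)**2 = -(-1)*36 = -1*(-36) = 36)
sqrt(n(-209, I(12)) - 369084) = sqrt(36 - 369084) = sqrt(-369048) = 2*I*sqrt(92262)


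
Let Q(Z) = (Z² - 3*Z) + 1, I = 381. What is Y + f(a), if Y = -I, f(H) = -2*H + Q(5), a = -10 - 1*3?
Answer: -344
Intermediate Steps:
Q(Z) = 1 + Z² - 3*Z
a = -13 (a = -10 - 3 = -13)
f(H) = 11 - 2*H (f(H) = -2*H + (1 + 5² - 3*5) = -2*H + (1 + 25 - 15) = -2*H + 11 = 11 - 2*H)
Y = -381 (Y = -1*381 = -381)
Y + f(a) = -381 + (11 - 2*(-13)) = -381 + (11 + 26) = -381 + 37 = -344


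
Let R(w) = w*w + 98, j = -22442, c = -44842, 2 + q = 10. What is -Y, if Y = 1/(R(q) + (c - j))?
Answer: 1/22238 ≈ 4.4968e-5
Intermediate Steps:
q = 8 (q = -2 + 10 = 8)
R(w) = 98 + w**2 (R(w) = w**2 + 98 = 98 + w**2)
Y = -1/22238 (Y = 1/((98 + 8**2) + (-44842 - 1*(-22442))) = 1/((98 + 64) + (-44842 + 22442)) = 1/(162 - 22400) = 1/(-22238) = -1/22238 ≈ -4.4968e-5)
-Y = -1*(-1/22238) = 1/22238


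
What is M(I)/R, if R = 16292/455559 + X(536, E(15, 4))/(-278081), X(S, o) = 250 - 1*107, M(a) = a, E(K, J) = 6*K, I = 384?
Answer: 48646004075136/4465350715 ≈ 10894.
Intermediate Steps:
X(S, o) = 143 (X(S, o) = 250 - 107 = 143)
R = 4465350715/126682302279 (R = 16292/455559 + 143/(-278081) = 16292*(1/455559) + 143*(-1/278081) = 16292/455559 - 143/278081 = 4465350715/126682302279 ≈ 0.035248)
M(I)/R = 384/(4465350715/126682302279) = 384*(126682302279/4465350715) = 48646004075136/4465350715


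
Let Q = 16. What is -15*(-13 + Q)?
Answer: -45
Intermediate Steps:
-15*(-13 + Q) = -15*(-13 + 16) = -15*3 = -45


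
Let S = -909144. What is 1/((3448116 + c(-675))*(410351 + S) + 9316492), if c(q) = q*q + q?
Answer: -1/1946812682846 ≈ -5.1366e-13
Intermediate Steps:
c(q) = q + q² (c(q) = q² + q = q + q²)
1/((3448116 + c(-675))*(410351 + S) + 9316492) = 1/((3448116 - 675*(1 - 675))*(410351 - 909144) + 9316492) = 1/((3448116 - 675*(-674))*(-498793) + 9316492) = 1/((3448116 + 454950)*(-498793) + 9316492) = 1/(3903066*(-498793) + 9316492) = 1/(-1946821999338 + 9316492) = 1/(-1946812682846) = -1/1946812682846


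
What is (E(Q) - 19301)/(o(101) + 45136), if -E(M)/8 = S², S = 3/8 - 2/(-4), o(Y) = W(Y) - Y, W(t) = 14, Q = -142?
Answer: -154457/360392 ≈ -0.42858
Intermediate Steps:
o(Y) = 14 - Y
S = 7/8 (S = 3*(⅛) - 2*(-¼) = 3/8 + ½ = 7/8 ≈ 0.87500)
E(M) = -49/8 (E(M) = -8*(7/8)² = -8*49/64 = -49/8)
(E(Q) - 19301)/(o(101) + 45136) = (-49/8 - 19301)/((14 - 1*101) + 45136) = -154457/(8*((14 - 101) + 45136)) = -154457/(8*(-87 + 45136)) = -154457/8/45049 = -154457/8*1/45049 = -154457/360392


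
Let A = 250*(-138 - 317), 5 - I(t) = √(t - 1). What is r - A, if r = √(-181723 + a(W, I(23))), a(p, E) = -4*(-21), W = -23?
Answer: 113750 + I*√181639 ≈ 1.1375e+5 + 426.19*I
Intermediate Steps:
I(t) = 5 - √(-1 + t) (I(t) = 5 - √(t - 1) = 5 - √(-1 + t))
a(p, E) = 84
r = I*√181639 (r = √(-181723 + 84) = √(-181639) = I*√181639 ≈ 426.19*I)
A = -113750 (A = 250*(-455) = -113750)
r - A = I*√181639 - 1*(-113750) = I*√181639 + 113750 = 113750 + I*√181639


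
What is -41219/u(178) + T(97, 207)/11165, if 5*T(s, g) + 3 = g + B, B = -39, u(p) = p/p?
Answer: -41837282/1015 ≈ -41219.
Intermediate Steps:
u(p) = 1
T(s, g) = -42/5 + g/5 (T(s, g) = -3/5 + (g - 39)/5 = -3/5 + (-39 + g)/5 = -3/5 + (-39/5 + g/5) = -42/5 + g/5)
-41219/u(178) + T(97, 207)/11165 = -41219/1 + (-42/5 + (1/5)*207)/11165 = -41219*1 + (-42/5 + 207/5)*(1/11165) = -41219 + 33*(1/11165) = -41219 + 3/1015 = -41837282/1015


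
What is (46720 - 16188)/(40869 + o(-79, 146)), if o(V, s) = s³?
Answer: 30532/3153005 ≈ 0.0096835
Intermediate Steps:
(46720 - 16188)/(40869 + o(-79, 146)) = (46720 - 16188)/(40869 + 146³) = 30532/(40869 + 3112136) = 30532/3153005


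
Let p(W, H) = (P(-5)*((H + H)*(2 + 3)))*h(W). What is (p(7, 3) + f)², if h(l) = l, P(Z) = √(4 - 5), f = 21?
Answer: -43659 + 8820*I ≈ -43659.0 + 8820.0*I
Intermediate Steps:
P(Z) = I (P(Z) = √(-1) = I)
p(W, H) = 10*I*H*W (p(W, H) = (I*((H + H)*(2 + 3)))*W = (I*((2*H)*5))*W = (I*(10*H))*W = (10*I*H)*W = 10*I*H*W)
(p(7, 3) + f)² = (10*I*3*7 + 21)² = (210*I + 21)² = (21 + 210*I)²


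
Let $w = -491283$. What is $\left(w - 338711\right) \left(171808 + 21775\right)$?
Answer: $-160672728502$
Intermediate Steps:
$\left(w - 338711\right) \left(171808 + 21775\right) = \left(-491283 - 338711\right) \left(171808 + 21775\right) = \left(-829994\right) 193583 = -160672728502$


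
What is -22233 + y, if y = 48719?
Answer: 26486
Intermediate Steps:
-22233 + y = -22233 + 48719 = 26486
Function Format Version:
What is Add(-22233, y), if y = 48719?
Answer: 26486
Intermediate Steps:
Add(-22233, y) = Add(-22233, 48719) = 26486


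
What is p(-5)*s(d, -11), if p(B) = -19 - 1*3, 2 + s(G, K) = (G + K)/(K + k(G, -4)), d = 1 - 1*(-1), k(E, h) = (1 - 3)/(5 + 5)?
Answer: 737/28 ≈ 26.321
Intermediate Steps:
k(E, h) = -1/5 (k(E, h) = -2/10 = -2*1/10 = -1/5)
d = 2 (d = 1 + 1 = 2)
s(G, K) = -2 + (G + K)/(-1/5 + K) (s(G, K) = -2 + (G + K)/(K - 1/5) = -2 + (G + K)/(-1/5 + K))
p(B) = -22 (p(B) = -19 - 3 = -22)
p(-5)*s(d, -11) = -22*(2 - 5*(-11) + 5*2)/(-1 + 5*(-11)) = -22*(2 + 55 + 10)/(-1 - 55) = -22*67/(-56) = -(-11)*67/28 = -22*(-67/56) = 737/28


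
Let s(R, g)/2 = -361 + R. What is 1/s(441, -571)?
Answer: 1/160 ≈ 0.0062500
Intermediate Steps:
s(R, g) = -722 + 2*R (s(R, g) = 2*(-361 + R) = -722 + 2*R)
1/s(441, -571) = 1/(-722 + 2*441) = 1/(-722 + 882) = 1/160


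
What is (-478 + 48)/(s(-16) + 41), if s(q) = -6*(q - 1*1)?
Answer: -430/143 ≈ -3.0070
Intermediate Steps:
s(q) = 6 - 6*q (s(q) = -6*(q - 1) = -6*(-1 + q) = 6 - 6*q)
(-478 + 48)/(s(-16) + 41) = (-478 + 48)/((6 - 6*(-16)) + 41) = -430/((6 + 96) + 41) = -430/(102 + 41) = -430/143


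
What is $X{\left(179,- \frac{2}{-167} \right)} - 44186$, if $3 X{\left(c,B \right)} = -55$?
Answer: $- \frac{132613}{3} \approx -44204.0$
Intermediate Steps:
$X{\left(c,B \right)} = - \frac{55}{3}$ ($X{\left(c,B \right)} = \frac{1}{3} \left(-55\right) = - \frac{55}{3}$)
$X{\left(179,- \frac{2}{-167} \right)} - 44186 = - \frac{55}{3} - 44186 = - \frac{132613}{3}$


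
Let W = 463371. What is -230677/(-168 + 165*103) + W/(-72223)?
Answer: -24457328788/1215296421 ≈ -20.125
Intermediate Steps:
-230677/(-168 + 165*103) + W/(-72223) = -230677/(-168 + 165*103) + 463371/(-72223) = -230677/(-168 + 16995) + 463371*(-1/72223) = -230677/16827 - 463371/72223 = -24457328788/1215296421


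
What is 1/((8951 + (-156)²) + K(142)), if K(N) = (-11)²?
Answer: 1/33408 ≈ 2.9933e-5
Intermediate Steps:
K(N) = 121
1/((8951 + (-156)²) + K(142)) = 1/((8951 + (-156)²) + 121) = 1/((8951 + 24336) + 121) = 1/(33287 + 121) = 1/33408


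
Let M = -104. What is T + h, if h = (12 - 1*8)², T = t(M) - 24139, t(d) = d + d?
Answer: -24331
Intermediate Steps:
t(d) = 2*d
T = -24347 (T = 2*(-104) - 24139 = -208 - 24139 = -24347)
h = 16 (h = (12 - 8)² = 4² = 16)
T + h = -24347 + 16 = -24331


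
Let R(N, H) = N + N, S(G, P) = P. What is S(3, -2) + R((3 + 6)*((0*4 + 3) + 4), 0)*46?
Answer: 5794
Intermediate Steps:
R(N, H) = 2*N
S(3, -2) + R((3 + 6)*((0*4 + 3) + 4), 0)*46 = -2 + (2*((3 + 6)*((0*4 + 3) + 4)))*46 = -2 + (2*(9*((0 + 3) + 4)))*46 = -2 + (2*(9*(3 + 4)))*46 = -2 + (2*(9*7))*46 = -2 + (2*63)*46 = -2 + 126*46 = -2 + 5796 = 5794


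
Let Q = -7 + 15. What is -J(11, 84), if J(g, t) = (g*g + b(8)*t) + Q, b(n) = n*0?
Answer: -129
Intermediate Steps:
b(n) = 0
Q = 8
J(g, t) = 8 + g² (J(g, t) = (g*g + 0*t) + 8 = (g² + 0) + 8 = g² + 8 = 8 + g²)
-J(11, 84) = -(8 + 11²) = -(8 + 121) = -1*129 = -129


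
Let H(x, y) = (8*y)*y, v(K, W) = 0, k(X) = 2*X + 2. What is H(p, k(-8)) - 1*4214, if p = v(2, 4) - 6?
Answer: -2646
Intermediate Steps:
k(X) = 2 + 2*X
p = -6 (p = 0 - 6 = -6)
H(x, y) = 8*y**2
H(p, k(-8)) - 1*4214 = 8*(2 + 2*(-8))**2 - 1*4214 = 8*(2 - 16)**2 - 4214 = 8*(-14)**2 - 4214 = 8*196 - 4214 = 1568 - 4214 = -2646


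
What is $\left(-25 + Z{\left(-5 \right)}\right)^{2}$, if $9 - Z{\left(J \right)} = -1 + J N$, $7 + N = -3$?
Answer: $4225$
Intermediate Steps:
$N = -10$ ($N = -7 - 3 = -10$)
$Z{\left(J \right)} = 10 + 10 J$ ($Z{\left(J \right)} = 9 - \left(-1 + J \left(-10\right)\right) = 9 - \left(-1 - 10 J\right) = 9 + \left(1 + 10 J\right) = 10 + 10 J$)
$\left(-25 + Z{\left(-5 \right)}\right)^{2} = \left(-25 + \left(10 + 10 \left(-5\right)\right)\right)^{2} = \left(-25 + \left(10 - 50\right)\right)^{2} = \left(-25 - 40\right)^{2} = \left(-65\right)^{2} = 4225$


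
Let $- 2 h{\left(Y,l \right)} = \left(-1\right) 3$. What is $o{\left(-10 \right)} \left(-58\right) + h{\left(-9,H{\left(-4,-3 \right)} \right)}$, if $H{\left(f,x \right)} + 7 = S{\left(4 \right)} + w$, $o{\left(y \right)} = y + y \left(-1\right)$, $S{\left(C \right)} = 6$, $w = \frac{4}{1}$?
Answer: $\frac{3}{2} \approx 1.5$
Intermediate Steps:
$w = 4$ ($w = 4 \cdot 1 = 4$)
$o{\left(y \right)} = 0$ ($o{\left(y \right)} = y - y = 0$)
$H{\left(f,x \right)} = 3$ ($H{\left(f,x \right)} = -7 + \left(6 + 4\right) = -7 + 10 = 3$)
$h{\left(Y,l \right)} = \frac{3}{2}$ ($h{\left(Y,l \right)} = - \frac{\left(-1\right) 3}{2} = \left(- \frac{1}{2}\right) \left(-3\right) = \frac{3}{2}$)
$o{\left(-10 \right)} \left(-58\right) + h{\left(-9,H{\left(-4,-3 \right)} \right)} = 0 \left(-58\right) + \frac{3}{2} = 0 + \frac{3}{2} = \frac{3}{2}$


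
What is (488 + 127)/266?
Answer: 615/266 ≈ 2.3120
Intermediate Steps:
(488 + 127)/266 = 615*(1/266) = 615/266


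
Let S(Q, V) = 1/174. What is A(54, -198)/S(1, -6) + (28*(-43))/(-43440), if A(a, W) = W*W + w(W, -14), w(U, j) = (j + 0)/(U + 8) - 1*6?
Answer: 281466943379/41268 ≈ 6.8205e+6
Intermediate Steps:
S(Q, V) = 1/174
w(U, j) = -6 + j/(8 + U) (w(U, j) = j/(8 + U) - 6 = -6 + j/(8 + U))
A(a, W) = W² + (-62 - 6*W)/(8 + W) (A(a, W) = W*W + (-48 - 14 - 6*W)/(8 + W) = W² + (-62 - 6*W)/(8 + W))
A(54, -198)/S(1, -6) + (28*(-43))/(-43440) = ((-62 - 6*(-198) + (-198)²*(8 - 198))/(8 - 198))/(1/174) + (28*(-43))/(-43440) = ((-62 + 1188 + 39204*(-190))/(-190))*174 - 1204*(-1/43440) = -(-62 + 1188 - 7448760)/190*174 + 301/10860 = -1/190*(-7447634)*174 + 301/10860 = (3723817/95)*174 + 301/10860 = 647944158/95 + 301/10860 = 281466943379/41268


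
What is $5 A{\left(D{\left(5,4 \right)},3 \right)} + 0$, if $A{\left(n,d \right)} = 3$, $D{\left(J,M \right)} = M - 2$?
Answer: $15$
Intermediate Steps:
$D{\left(J,M \right)} = -2 + M$
$5 A{\left(D{\left(5,4 \right)},3 \right)} + 0 = 5 \cdot 3 + 0 = 15 + 0 = 15$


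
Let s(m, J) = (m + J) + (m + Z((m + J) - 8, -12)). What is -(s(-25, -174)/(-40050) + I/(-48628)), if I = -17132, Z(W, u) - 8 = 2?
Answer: -87067874/243443925 ≈ -0.35765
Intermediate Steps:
Z(W, u) = 10 (Z(W, u) = 8 + 2 = 10)
s(m, J) = 10 + J + 2*m (s(m, J) = (m + J) + (m + 10) = (J + m) + (10 + m) = 10 + J + 2*m)
-(s(-25, -174)/(-40050) + I/(-48628)) = -((10 - 174 + 2*(-25))/(-40050) - 17132/(-48628)) = -((10 - 174 - 50)*(-1/40050) - 17132*(-1/48628)) = -(-214*(-1/40050) + 4283/12157) = -(107/20025 + 4283/12157) = -1*87067874/243443925 = -87067874/243443925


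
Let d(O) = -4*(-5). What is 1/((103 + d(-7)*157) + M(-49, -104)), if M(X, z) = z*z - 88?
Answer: 1/13971 ≈ 7.1577e-5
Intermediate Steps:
d(O) = 20
M(X, z) = -88 + z² (M(X, z) = z² - 88 = -88 + z²)
1/((103 + d(-7)*157) + M(-49, -104)) = 1/((103 + 20*157) + (-88 + (-104)²)) = 1/((103 + 3140) + (-88 + 10816)) = 1/(3243 + 10728) = 1/13971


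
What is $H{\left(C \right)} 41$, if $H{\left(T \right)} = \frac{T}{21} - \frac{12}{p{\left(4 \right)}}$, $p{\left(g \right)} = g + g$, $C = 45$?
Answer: $\frac{369}{14} \approx 26.357$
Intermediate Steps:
$p{\left(g \right)} = 2 g$
$H{\left(T \right)} = - \frac{3}{2} + \frac{T}{21}$ ($H{\left(T \right)} = \frac{T}{21} - \frac{12}{2 \cdot 4} = T \frac{1}{21} - \frac{12}{8} = \frac{T}{21} - \frac{3}{2} = - \frac{3}{2} + \frac{T}{21}$)
$H{\left(C \right)} 41 = \left(- \frac{3}{2} + \frac{1}{21} \cdot 45\right) 41 = \left(- \frac{3}{2} + \frac{15}{7}\right) 41 = \frac{9}{14} \cdot 41 = \frac{369}{14}$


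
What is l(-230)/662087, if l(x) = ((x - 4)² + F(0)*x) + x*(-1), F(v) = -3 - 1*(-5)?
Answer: 54526/662087 ≈ 0.082355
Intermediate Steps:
F(v) = 2 (F(v) = -3 + 5 = 2)
l(x) = x + (-4 + x)² (l(x) = ((x - 4)² + 2*x) + x*(-1) = ((-4 + x)² + 2*x) - x = x + (-4 + x)²)
l(-230)/662087 = (-230 + (-4 - 230)²)/662087 = (-230 + (-234)²)*(1/662087) = (-230 + 54756)*(1/662087) = 54526*(1/662087) = 54526/662087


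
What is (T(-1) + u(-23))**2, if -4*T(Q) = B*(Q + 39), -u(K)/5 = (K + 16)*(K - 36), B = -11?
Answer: 15374241/4 ≈ 3.8436e+6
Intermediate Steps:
u(K) = -5*(-36 + K)*(16 + K) (u(K) = -5*(K + 16)*(K - 36) = -5*(16 + K)*(-36 + K) = -5*(-36 + K)*(16 + K))
T(Q) = 429/4 + 11*Q/4 (T(Q) = -(-11)*(Q + 39)/4 = -(-11)*(39 + Q)/4 = -(-429 - 11*Q)/4 = 429/4 + 11*Q/4)
(T(-1) + u(-23))**2 = ((429/4 + (11/4)*(-1)) + (2880 - 5*(-23)**2 + 100*(-23)))**2 = ((429/4 - 11/4) + (2880 - 5*529 - 2300))**2 = (209/2 + (2880 - 2645 - 2300))**2 = (209/2 - 2065)**2 = (-3921/2)**2 = 15374241/4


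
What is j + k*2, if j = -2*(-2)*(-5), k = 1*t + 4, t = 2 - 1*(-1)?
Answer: -6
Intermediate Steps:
t = 3 (t = 2 + 1 = 3)
k = 7 (k = 1*3 + 4 = 3 + 4 = 7)
j = -20 (j = 4*(-5) = -20)
j + k*2 = -20 + 7*2 = -20 + 14 = -6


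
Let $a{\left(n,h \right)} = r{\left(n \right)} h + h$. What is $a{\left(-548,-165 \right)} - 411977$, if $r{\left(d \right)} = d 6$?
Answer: $130378$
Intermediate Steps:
$r{\left(d \right)} = 6 d$
$a{\left(n,h \right)} = h + 6 h n$ ($a{\left(n,h \right)} = 6 n h + h = 6 h n + h = h + 6 h n$)
$a{\left(-548,-165 \right)} - 411977 = - 165 \left(1 + 6 \left(-548\right)\right) - 411977 = - 165 \left(1 - 3288\right) - 411977 = \left(-165\right) \left(-3287\right) - 411977 = 542355 - 411977 = 130378$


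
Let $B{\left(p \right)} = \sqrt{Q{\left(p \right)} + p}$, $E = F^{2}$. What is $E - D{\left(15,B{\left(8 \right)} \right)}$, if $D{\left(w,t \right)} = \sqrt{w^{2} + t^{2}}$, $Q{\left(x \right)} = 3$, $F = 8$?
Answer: $64 - 2 \sqrt{59} \approx 48.638$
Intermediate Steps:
$E = 64$ ($E = 8^{2} = 64$)
$B{\left(p \right)} = \sqrt{3 + p}$
$D{\left(w,t \right)} = \sqrt{t^{2} + w^{2}}$
$E - D{\left(15,B{\left(8 \right)} \right)} = 64 - \sqrt{\left(\sqrt{3 + 8}\right)^{2} + 15^{2}} = 64 - \sqrt{\left(\sqrt{11}\right)^{2} + 225} = 64 - \sqrt{11 + 225} = 64 - \sqrt{236} = 64 - 2 \sqrt{59}$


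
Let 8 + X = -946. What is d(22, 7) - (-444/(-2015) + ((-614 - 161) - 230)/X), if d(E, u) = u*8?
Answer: 35066903/640770 ≈ 54.726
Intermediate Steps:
d(E, u) = 8*u
X = -954 (X = -8 - 946 = -954)
d(22, 7) - (-444/(-2015) + ((-614 - 161) - 230)/X) = 8*7 - (-444/(-2015) + ((-614 - 161) - 230)/(-954)) = 56 - (-444*(-1/2015) + (-775 - 230)*(-1/954)) = 56 - (444/2015 - 1005*(-1/954)) = 56 - (444/2015 + 335/318) = 56 - 1*816217/640770 = 56 - 816217/640770 = 35066903/640770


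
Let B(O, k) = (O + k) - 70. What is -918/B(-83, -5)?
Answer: 459/79 ≈ 5.8101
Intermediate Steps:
B(O, k) = -70 + O + k
-918/B(-83, -5) = -918/(-70 - 83 - 5) = -918/(-158) = -918*(-1/158) = 459/79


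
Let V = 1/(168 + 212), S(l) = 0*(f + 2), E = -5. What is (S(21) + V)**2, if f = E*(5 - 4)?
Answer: 1/144400 ≈ 6.9252e-6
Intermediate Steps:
f = -5 (f = -5*(5 - 4) = -5*1 = -5)
S(l) = 0 (S(l) = 0*(-5 + 2) = 0*(-3) = 0)
V = 1/380 ≈ 0.0026316
(S(21) + V)**2 = (0 + 1/380)**2 = (1/380)**2 = 1/144400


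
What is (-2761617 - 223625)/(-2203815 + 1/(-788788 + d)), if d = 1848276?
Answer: 3162828076096/2334915546719 ≈ 1.3546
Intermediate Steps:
(-2761617 - 223625)/(-2203815 + 1/(-788788 + d)) = (-2761617 - 223625)/(-2203815 + 1/(-788788 + 1848276)) = -2985242/(-2203815 + 1/1059488) = -2985242/(-2334915546719/1059488) = -2985242*(-1059488/2334915546719) = 3162828076096/2334915546719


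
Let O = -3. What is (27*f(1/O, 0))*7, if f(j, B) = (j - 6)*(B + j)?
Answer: 399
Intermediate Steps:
f(j, B) = (-6 + j)*(B + j)
(27*f(1/O, 0))*7 = (27*((1/(-3))² - 6*0 - 6/(-3) + 0/(-3)))*7 = (27*((-⅓)² + 0 - 6*(-⅓) + 0*(-⅓)))*7 = (27*(⅑ + 0 + 2 + 0))*7 = (27*(19/9))*7 = 57*7 = 399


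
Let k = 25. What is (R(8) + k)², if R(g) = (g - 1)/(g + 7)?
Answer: 145924/225 ≈ 648.55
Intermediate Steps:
R(g) = (-1 + g)/(7 + g)
(R(8) + k)² = ((-1 + 8)/(7 + 8) + 25)² = (7/15 + 25)² = (382/15)² = 145924/225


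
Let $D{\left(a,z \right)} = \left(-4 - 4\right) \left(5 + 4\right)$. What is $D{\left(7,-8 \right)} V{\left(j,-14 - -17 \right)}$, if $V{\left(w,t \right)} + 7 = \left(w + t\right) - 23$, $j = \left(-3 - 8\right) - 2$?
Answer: $2880$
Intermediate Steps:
$D{\left(a,z \right)} = -72$ ($D{\left(a,z \right)} = \left(-8\right) 9 = -72$)
$j = -13$ ($j = -11 + \left(-3 + 1\right) = -11 - 2 = -13$)
$V{\left(w,t \right)} = -30 + t + w$ ($V{\left(w,t \right)} = -7 - \left(23 - t - w\right) = -7 + \left(-23 + t + w\right) = -30 + t + w$)
$D{\left(7,-8 \right)} V{\left(j,-14 - -17 \right)} = - 72 \left(-30 - -3 - 13\right) = - 72 \left(-30 + \left(-14 + 17\right) - 13\right) = - 72 \left(-30 + 3 - 13\right) = \left(-72\right) \left(-40\right) = 2880$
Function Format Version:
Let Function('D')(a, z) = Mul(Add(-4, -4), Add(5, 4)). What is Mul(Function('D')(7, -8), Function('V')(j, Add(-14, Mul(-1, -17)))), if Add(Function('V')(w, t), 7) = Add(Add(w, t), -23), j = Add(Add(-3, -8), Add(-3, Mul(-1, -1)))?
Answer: 2880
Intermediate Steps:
Function('D')(a, z) = -72 (Function('D')(a, z) = Mul(-8, 9) = -72)
j = -13 (j = Add(-11, Add(-3, 1)) = Add(-11, -2) = -13)
Function('V')(w, t) = Add(-30, t, w) (Function('V')(w, t) = Add(-7, Add(Add(w, t), -23)) = Add(-7, Add(Add(t, w), -23)) = Add(-7, Add(-23, t, w)) = Add(-30, t, w))
Mul(Function('D')(7, -8), Function('V')(j, Add(-14, Mul(-1, -17)))) = Mul(-72, Add(-30, Add(-14, Mul(-1, -17)), -13)) = Mul(-72, Add(-30, Add(-14, 17), -13)) = Mul(-72, Add(-30, 3, -13)) = Mul(-72, -40) = 2880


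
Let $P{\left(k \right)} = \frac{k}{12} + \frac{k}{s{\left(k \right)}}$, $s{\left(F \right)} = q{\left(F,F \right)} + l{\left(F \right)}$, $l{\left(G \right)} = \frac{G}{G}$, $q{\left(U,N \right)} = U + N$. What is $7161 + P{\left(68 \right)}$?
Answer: $\frac{2945704}{411} \approx 7167.2$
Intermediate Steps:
$q{\left(U,N \right)} = N + U$
$l{\left(G \right)} = 1$
$s{\left(F \right)} = 1 + 2 F$ ($s{\left(F \right)} = \left(F + F\right) + 1 = 2 F + 1 = 1 + 2 F$)
$P{\left(k \right)} = \frac{k}{12} + \frac{k}{1 + 2 k}$
$7161 + P{\left(68 \right)} = 7161 + \frac{1}{12} \cdot 68 \frac{1}{1 + 2 \cdot 68} \left(13 + 2 \cdot 68\right) = 7161 + \frac{1}{12} \cdot 68 \frac{1}{1 + 136} \left(13 + 136\right) = 7161 + \frac{1}{12} \cdot 68 \cdot \frac{1}{137} \cdot 149 = 7161 + \frac{2533}{411} = \frac{2945704}{411}$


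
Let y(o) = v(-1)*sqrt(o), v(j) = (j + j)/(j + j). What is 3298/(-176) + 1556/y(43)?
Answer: -1649/88 + 1556*sqrt(43)/43 ≈ 218.55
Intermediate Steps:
v(j) = 1 (v(j) = (2*j)/((2*j)) = (2*j)*(1/(2*j)) = 1)
y(o) = sqrt(o) (y(o) = 1*sqrt(o) = sqrt(o))
3298/(-176) + 1556/y(43) = 3298/(-176) + 1556/(sqrt(43)) = 3298*(-1/176) + 1556*(sqrt(43)/43) = -1649/88 + 1556*sqrt(43)/43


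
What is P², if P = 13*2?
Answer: 676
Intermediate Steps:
P = 26
P² = 26² = 676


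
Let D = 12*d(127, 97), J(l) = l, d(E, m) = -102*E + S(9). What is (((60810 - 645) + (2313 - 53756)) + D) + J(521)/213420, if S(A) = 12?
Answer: -31283529919/213420 ≈ -1.4658e+5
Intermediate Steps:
d(E, m) = 12 - 102*E (d(E, m) = -102*E + 12 = 12 - 102*E)
D = -155304 (D = 12*(12 - 102*127) = 12*(12 - 12954) = 12*(-12942) = -155304)
(((60810 - 645) + (2313 - 53756)) + D) + J(521)/213420 = (((60810 - 645) + (2313 - 53756)) - 155304) + 521/213420 = ((60165 - 51443) - 155304) + 521*(1/213420) = (8722 - 155304) + 521/213420 = -146582 + 521/213420 = -31283529919/213420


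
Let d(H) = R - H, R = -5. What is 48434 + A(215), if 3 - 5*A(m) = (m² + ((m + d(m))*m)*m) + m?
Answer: 426858/5 ≈ 85372.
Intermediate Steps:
d(H) = -5 - H
A(m) = ⅗ - m/5 + 4*m²/5 (A(m) = ⅗ - ((m² + ((m + (-5 - m))*m)*m) + m)/5 = ⅗ - ((m² + (-5*m)*m) + m)/5 = ⅗ - ((m² - 5*m²) + m)/5 = ⅗ - (-4*m² + m)/5 = ⅗ - (m - 4*m²)/5 = ⅗ + (-m/5 + 4*m²/5) = ⅗ - m/5 + 4*m²/5)
48434 + A(215) = 48434 + (⅗ - ⅕*215 + (⅘)*215²) = 48434 + (⅗ - 43 + (⅘)*46225) = 48434 + (⅗ - 43 + 36980) = 48434 + 184688/5 = 426858/5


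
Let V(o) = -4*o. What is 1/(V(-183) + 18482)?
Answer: 1/19214 ≈ 5.2045e-5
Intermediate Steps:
1/(V(-183) + 18482) = 1/(-4*(-183) + 18482) = 1/(732 + 18482) = 1/19214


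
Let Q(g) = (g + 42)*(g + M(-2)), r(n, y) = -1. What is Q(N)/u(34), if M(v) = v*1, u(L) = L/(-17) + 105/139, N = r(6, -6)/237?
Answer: 657146825/9717237 ≈ 67.627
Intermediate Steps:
N = -1/237 ≈ -0.0042194
u(L) = 105/139 - L/17 (u(L) = L*(-1/17) + 105*(1/139) = -L/17 + 105/139 = 105/139 - L/17)
M(v) = v
Q(g) = (-2 + g)*(42 + g) (Q(g) = (g + 42)*(g - 2) = (42 + g)*(-2 + g) = (-2 + g)*(42 + g))
Q(N)/u(34) = (-84 + (-1/237)² + 40*(-1/237))/(105/139 - 1/17*34) = (-84 + 1/56169 - 40/237)/(105/139 - 2) = -4727675/(56169*(-173/139)) = -4727675/56169*(-139/173) = 657146825/9717237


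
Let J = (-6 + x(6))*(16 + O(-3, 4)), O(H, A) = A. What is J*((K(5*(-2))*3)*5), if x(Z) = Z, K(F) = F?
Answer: 0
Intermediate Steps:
J = 0 (J = (-6 + 6)*(16 + 4) = 0*20 = 0)
J*((K(5*(-2))*3)*5) = 0*(((5*(-2))*3)*5) = 0*(-10*3*5) = 0*(-30*5) = 0*(-150) = 0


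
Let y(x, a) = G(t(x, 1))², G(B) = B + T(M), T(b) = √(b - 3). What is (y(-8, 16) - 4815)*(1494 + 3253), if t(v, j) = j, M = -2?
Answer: -22875793 + 9494*I*√5 ≈ -2.2876e+7 + 21229.0*I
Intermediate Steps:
T(b) = √(-3 + b)
G(B) = B + I*√5 (G(B) = B + √(-3 - 2) = B + √(-5) = B + I*√5)
y(x, a) = (1 + I*√5)²
(y(-8, 16) - 4815)*(1494 + 3253) = ((1 + I*√5)² - 4815)*(1494 + 3253) = (-4815 + (1 + I*√5)²)*4747 = -22856805 + 4747*(1 + I*√5)²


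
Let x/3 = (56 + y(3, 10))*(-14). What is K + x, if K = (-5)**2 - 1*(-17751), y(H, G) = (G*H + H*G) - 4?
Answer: 13072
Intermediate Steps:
y(H, G) = -4 + 2*G*H (y(H, G) = (G*H + G*H) - 4 = 2*G*H - 4 = -4 + 2*G*H)
x = -4704 (x = 3*((56 + (-4 + 2*10*3))*(-14)) = 3*((56 + (-4 + 60))*(-14)) = 3*((56 + 56)*(-14)) = 3*(112*(-14)) = 3*(-1568) = -4704)
K = 17776 (K = 25 + 17751 = 17776)
K + x = 17776 - 4704 = 13072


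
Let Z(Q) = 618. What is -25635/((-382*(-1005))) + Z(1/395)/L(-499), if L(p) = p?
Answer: -16669883/12771406 ≈ -1.3053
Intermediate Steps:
-25635/((-382*(-1005))) + Z(1/395)/L(-499) = -25635/((-382*(-1005))) + 618/(-499) = -25635/383910 + 618*(-1/499) = -25635*1/383910 - 618/499 = -1709/25594 - 618/499 = -16669883/12771406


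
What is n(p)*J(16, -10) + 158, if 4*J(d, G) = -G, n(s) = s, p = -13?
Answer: 251/2 ≈ 125.50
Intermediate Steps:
J(d, G) = -G/4 (J(d, G) = (-G)/4 = -G/4)
n(p)*J(16, -10) + 158 = -(-13)*(-10)/4 + 158 = -13*5/2 + 158 = -65/2 + 158 = 251/2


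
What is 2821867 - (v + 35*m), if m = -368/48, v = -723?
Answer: 8468575/3 ≈ 2.8229e+6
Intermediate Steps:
m = -23/3 (m = -368*1/48 = -23/3 ≈ -7.6667)
2821867 - (v + 35*m) = 2821867 - (-723 + 35*(-23/3)) = 2821867 - (-723 - 805/3) = 2821867 - 1*(-2974/3) = 2821867 + 2974/3 = 8468575/3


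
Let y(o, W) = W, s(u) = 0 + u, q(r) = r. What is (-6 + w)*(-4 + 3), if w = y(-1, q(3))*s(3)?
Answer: -3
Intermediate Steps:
s(u) = u
w = 9 (w = 3*3 = 9)
(-6 + w)*(-4 + 3) = (-6 + 9)*(-4 + 3) = 3*(-1) = -3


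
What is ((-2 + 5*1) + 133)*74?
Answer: 10064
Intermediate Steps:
((-2 + 5*1) + 133)*74 = ((-2 + 5) + 133)*74 = (3 + 133)*74 = 136*74 = 10064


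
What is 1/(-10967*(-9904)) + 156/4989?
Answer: 5648094399/180630350384 ≈ 0.031269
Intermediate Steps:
1/(-10967*(-9904)) + 156/4989 = -1/10967*(-1/9904) + 156*(1/4989) = 1/108617168 + 52/1663 = 5648094399/180630350384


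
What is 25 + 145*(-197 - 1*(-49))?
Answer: -21435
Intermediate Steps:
25 + 145*(-197 - 1*(-49)) = 25 + 145*(-197 + 49) = 25 + 145*(-148) = 25 - 21460 = -21435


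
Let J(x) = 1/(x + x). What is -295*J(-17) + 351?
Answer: 12229/34 ≈ 359.68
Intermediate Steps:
J(x) = 1/(2*x)
-295*J(-17) + 351 = -295/(2*(-17)) + 351 = -295*(-1)/(2*17) + 351 = -295*(-1/34) + 351 = 295/34 + 351 = 12229/34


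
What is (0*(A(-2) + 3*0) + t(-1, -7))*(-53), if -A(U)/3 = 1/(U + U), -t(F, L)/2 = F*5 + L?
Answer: -1272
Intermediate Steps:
t(F, L) = -10*F - 2*L (t(F, L) = -2*(F*5 + L) = -2*(5*F + L) = -2*(L + 5*F) = -10*F - 2*L)
A(U) = -3/(2*U) (A(U) = -3/(U + U) = -3*1/(2*U) = -3/(2*U))
(0*(A(-2) + 3*0) + t(-1, -7))*(-53) = (0*(-3/2/(-2) + 3*0) + (-10*(-1) - 2*(-7)))*(-53) = (0*(-3/2*(-1/2) + 0) + (10 + 14))*(-53) = (0*(3/4 + 0) + 24)*(-53) = (0*(3/4) + 24)*(-53) = (0 + 24)*(-53) = 24*(-53) = -1272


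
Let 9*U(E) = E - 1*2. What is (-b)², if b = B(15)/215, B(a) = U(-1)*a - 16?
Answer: 441/46225 ≈ 0.0095403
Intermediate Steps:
U(E) = -2/9 + E/9 (U(E) = (E - 1*2)/9 = (E - 2)/9 = (-2 + E)/9 = -2/9 + E/9)
B(a) = -16 - a/3 (B(a) = (-2/9 + (⅑)*(-1))*a - 16 = (-2/9 - ⅑)*a - 16 = -a/3 - 16 = -16 - a/3)
b = -21/215 (b = (-16 - ⅓*15)/215 = (-16 - 5)*(1/215) = -21*1/215 = -21/215 ≈ -0.097674)
(-b)² = (-1*(-21/215))² = (21/215)² = 441/46225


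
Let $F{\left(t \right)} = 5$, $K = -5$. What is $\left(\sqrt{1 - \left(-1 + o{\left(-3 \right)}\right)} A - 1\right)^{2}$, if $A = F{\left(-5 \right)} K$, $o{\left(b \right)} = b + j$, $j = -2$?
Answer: $4376 + 50 \sqrt{7} \approx 4508.3$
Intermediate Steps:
$o{\left(b \right)} = -2 + b$ ($o{\left(b \right)} = b - 2 = -2 + b$)
$A = -25$ ($A = 5 \left(-5\right) = -25$)
$\left(\sqrt{1 - \left(-1 + o{\left(-3 \right)}\right)} A - 1\right)^{2} = \left(\sqrt{1 + \left(- (-2 - 3) + 1\right)} \left(-25\right) - 1\right)^{2} = \left(\sqrt{1 + \left(\left(-1\right) \left(-5\right) + 1\right)} \left(-25\right) - 1\right)^{2} = \left(\sqrt{1 + \left(5 + 1\right)} \left(-25\right) - 1\right)^{2} = \left(\sqrt{1 + 6} \left(-25\right) - 1\right)^{2} = \left(\sqrt{7} \left(-25\right) - 1\right)^{2} = \left(- 25 \sqrt{7} - 1\right)^{2} = \left(-1 - 25 \sqrt{7}\right)^{2}$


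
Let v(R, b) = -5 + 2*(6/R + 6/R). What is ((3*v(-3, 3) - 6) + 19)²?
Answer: 676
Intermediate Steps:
v(R, b) = -5 + 24/R (v(R, b) = -5 + 2*(12/R) = -5 + 24/R)
((3*v(-3, 3) - 6) + 19)² = ((3*(-5 + 24/(-3)) - 6) + 19)² = ((3*(-5 + 24*(-⅓)) - 6) + 19)² = ((3*(-5 - 8) - 6) + 19)² = ((3*(-13) - 6) + 19)² = ((-39 - 6) + 19)² = (-45 + 19)² = (-26)² = 676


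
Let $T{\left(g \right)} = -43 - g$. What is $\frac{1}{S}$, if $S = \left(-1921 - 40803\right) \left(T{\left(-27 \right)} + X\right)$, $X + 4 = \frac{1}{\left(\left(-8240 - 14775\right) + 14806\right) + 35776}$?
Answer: $\frac{27567}{23555407436} \approx 1.1703 \cdot 10^{-6}$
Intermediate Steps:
$X = - \frac{110267}{27567}$ ($X = -4 + \frac{1}{\left(\left(-8240 - 14775\right) + 14806\right) + 35776} = -4 + \frac{1}{\left(-23015 + 14806\right) + 35776} = -4 + \frac{1}{-8209 + 35776} = -4 + \frac{1}{27567} = - \frac{110267}{27567} \approx -4.0$)
$S = \frac{23555407436}{27567}$ ($S = \left(-1921 - 40803\right) \left(\left(-43 - -27\right) - \frac{110267}{27567}\right) = - 42724 \left(\left(-43 + 27\right) - \frac{110267}{27567}\right) = - 42724 \left(-16 - \frac{110267}{27567}\right) = \left(-42724\right) \left(- \frac{551339}{27567}\right) = \frac{23555407436}{27567} \approx 8.5448 \cdot 10^{5}$)
$\frac{1}{S} = \frac{1}{\frac{23555407436}{27567}} = \frac{27567}{23555407436}$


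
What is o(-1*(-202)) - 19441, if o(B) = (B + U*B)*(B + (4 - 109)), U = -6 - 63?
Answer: -1351833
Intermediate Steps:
U = -69
o(B) = -68*B*(-105 + B) (o(B) = (B - 69*B)*(B + (4 - 109)) = (-68*B)*(B - 105) = (-68*B)*(-105 + B) = -68*B*(-105 + B))
o(-1*(-202)) - 19441 = 68*(-1*(-202))*(105 - (-1)*(-202)) - 19441 = 68*202*(105 - 1*202) - 19441 = 68*202*(105 - 202) - 19441 = 68*202*(-97) - 19441 = -1332392 - 19441 = -1351833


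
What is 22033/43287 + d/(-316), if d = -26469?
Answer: 1152726031/13678692 ≈ 84.272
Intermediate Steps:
22033/43287 + d/(-316) = 22033/43287 - 26469/(-316) = 22033*(1/43287) - 26469*(-1/316) = 22033/43287 + 26469/316 = 1152726031/13678692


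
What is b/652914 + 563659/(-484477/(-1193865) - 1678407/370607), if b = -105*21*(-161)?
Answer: -9046217654656709852575/66170686738481868 ≈ -1.3671e+5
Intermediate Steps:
b = 355005 (b = -2205*(-161) = 355005)
b/652914 + 563659/(-484477/(-1193865) - 1678407/370607) = 355005/652914 + 563659/(-484477/(-1193865) - 1678407/370607) = 355005*(1/652914) + 563659/(-484477*(-1/1193865) - 1678407*1/370607) = 39445/72546 + 563659/(484477/1193865 - 1678407/370607) = 39445/72546 + 563659/(-1824240805516/442454726055) = 39445/72546 + 563659*(-442454726055/1824240805516) = 39445/72546 - 249393588433435245/1824240805516 = -9046217654656709852575/66170686738481868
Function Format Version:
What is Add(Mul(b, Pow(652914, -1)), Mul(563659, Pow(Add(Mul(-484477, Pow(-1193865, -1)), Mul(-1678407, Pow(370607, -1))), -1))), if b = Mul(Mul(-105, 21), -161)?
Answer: Rational(-9046217654656709852575, 66170686738481868) ≈ -1.3671e+5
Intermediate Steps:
b = 355005 (b = Mul(-2205, -161) = 355005)
Add(Mul(b, Pow(652914, -1)), Mul(563659, Pow(Add(Mul(-484477, Pow(-1193865, -1)), Mul(-1678407, Pow(370607, -1))), -1))) = Add(Mul(355005, Pow(652914, -1)), Mul(563659, Pow(Add(Mul(-484477, Pow(-1193865, -1)), Mul(-1678407, Pow(370607, -1))), -1))) = Add(Mul(355005, Rational(1, 652914)), Mul(563659, Pow(Add(Mul(-484477, Rational(-1, 1193865)), Mul(-1678407, Rational(1, 370607))), -1))) = Add(Rational(39445, 72546), Mul(563659, Pow(Add(Rational(484477, 1193865), Rational(-1678407, 370607)), -1))) = Add(Rational(39445, 72546), Mul(563659, Pow(Rational(-1824240805516, 442454726055), -1))) = Add(Rational(39445, 72546), Mul(563659, Rational(-442454726055, 1824240805516))) = Add(Rational(39445, 72546), Rational(-249393588433435245, 1824240805516)) = Rational(-9046217654656709852575, 66170686738481868)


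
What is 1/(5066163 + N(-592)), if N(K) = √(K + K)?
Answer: 5066163/25666007543753 - 4*I*√74/25666007543753 ≈ 1.9739e-7 - 1.3407e-12*I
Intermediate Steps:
N(K) = √2*√K (N(K) = √(2*K) = √2*√K)
1/(5066163 + N(-592)) = 1/(5066163 + √2*√(-592)) = 1/(5066163 + √2*(4*I*√37)) = 1/(5066163 + 4*I*√74)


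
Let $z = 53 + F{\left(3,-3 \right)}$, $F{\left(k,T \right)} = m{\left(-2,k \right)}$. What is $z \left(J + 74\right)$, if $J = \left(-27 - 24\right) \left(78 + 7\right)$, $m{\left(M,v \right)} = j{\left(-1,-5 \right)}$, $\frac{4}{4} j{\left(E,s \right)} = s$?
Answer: $-204528$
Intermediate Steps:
$j{\left(E,s \right)} = s$
$m{\left(M,v \right)} = -5$
$F{\left(k,T \right)} = -5$
$J = -4335$ ($J = \left(-51\right) 85 = -4335$)
$z = 48$ ($z = 53 - 5 = 48$)
$z \left(J + 74\right) = 48 \left(-4335 + 74\right) = 48 \left(-4261\right) = -204528$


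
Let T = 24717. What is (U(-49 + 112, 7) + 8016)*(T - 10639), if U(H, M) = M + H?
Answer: 113834708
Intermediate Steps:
U(H, M) = H + M
(U(-49 + 112, 7) + 8016)*(T - 10639) = (((-49 + 112) + 7) + 8016)*(24717 - 10639) = ((63 + 7) + 8016)*14078 = (70 + 8016)*14078 = 8086*14078 = 113834708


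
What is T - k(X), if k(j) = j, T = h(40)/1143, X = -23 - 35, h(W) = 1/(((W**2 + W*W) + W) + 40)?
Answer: 217444321/3749040 ≈ 58.000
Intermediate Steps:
h(W) = 1/(40 + W + 2*W**2) (h(W) = 1/(((W**2 + W**2) + W) + 40) = 1/((2*W**2 + W) + 40) = 1/((W + 2*W**2) + 40) = 1/(40 + W + 2*W**2))
X = -58
T = 1/3749040 (T = 1/((40 + 40 + 2*40**2)*1143) = (1/1143)/(40 + 40 + 2*1600) = (1/1143)/(40 + 40 + 3200) = (1/1143)/3280 = (1/3280)*(1/1143) = 1/3749040 ≈ 2.6673e-7)
T - k(X) = 1/3749040 - 1*(-58) = 1/3749040 + 58 = 217444321/3749040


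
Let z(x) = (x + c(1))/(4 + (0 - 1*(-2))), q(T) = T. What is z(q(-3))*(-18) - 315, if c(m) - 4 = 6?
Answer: -336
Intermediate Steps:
c(m) = 10 (c(m) = 4 + 6 = 10)
z(x) = 5/3 + x/6 (z(x) = (x + 10)/(4 + (0 - 1*(-2))) = (10 + x)/(4 + (0 + 2)) = (10 + x)/(4 + 2) = (10 + x)/6 = (10 + x)*(1/6) = 5/3 + x/6)
z(q(-3))*(-18) - 315 = (5/3 + (1/6)*(-3))*(-18) - 315 = (5/3 - 1/2)*(-18) - 315 = (7/6)*(-18) - 315 = -21 - 315 = -336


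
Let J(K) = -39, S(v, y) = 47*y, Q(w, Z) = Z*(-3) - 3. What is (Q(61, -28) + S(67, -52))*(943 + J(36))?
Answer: -2136152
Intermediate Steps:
Q(w, Z) = -3 - 3*Z (Q(w, Z) = -3*Z - 3 = -3 - 3*Z)
(Q(61, -28) + S(67, -52))*(943 + J(36)) = ((-3 - 3*(-28)) + 47*(-52))*(943 - 39) = ((-3 + 84) - 2444)*904 = (81 - 2444)*904 = -2363*904 = -2136152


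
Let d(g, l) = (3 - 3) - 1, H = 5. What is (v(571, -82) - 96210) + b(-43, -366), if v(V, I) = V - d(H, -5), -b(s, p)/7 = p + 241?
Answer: -94763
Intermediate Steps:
b(s, p) = -1687 - 7*p (b(s, p) = -7*(p + 241) = -7*(241 + p) = -1687 - 7*p)
d(g, l) = -1 (d(g, l) = 0 - 1 = -1)
v(V, I) = 1 + V (v(V, I) = V - 1*(-1) = V + 1 = 1 + V)
(v(571, -82) - 96210) + b(-43, -366) = ((1 + 571) - 96210) + (-1687 - 7*(-366)) = (572 - 96210) + (-1687 + 2562) = -95638 + 875 = -94763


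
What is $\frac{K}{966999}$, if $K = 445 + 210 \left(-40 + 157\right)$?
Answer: $\frac{25015}{966999} \approx 0.025869$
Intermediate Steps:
$K = 25015$ ($K = 445 + 210 \cdot 117 = 445 + 24570 = 25015$)
$\frac{K}{966999} = \frac{25015}{966999}$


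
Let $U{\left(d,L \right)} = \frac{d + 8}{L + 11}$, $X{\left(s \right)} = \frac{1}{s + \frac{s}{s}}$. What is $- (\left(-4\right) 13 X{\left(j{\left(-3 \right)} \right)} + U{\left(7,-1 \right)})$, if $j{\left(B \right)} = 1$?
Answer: $\frac{49}{2} \approx 24.5$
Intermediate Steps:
$X{\left(s \right)} = \frac{1}{1 + s}$ ($X{\left(s \right)} = \frac{1}{s + 1} = \frac{1}{1 + s}$)
$U{\left(d,L \right)} = \frac{8 + d}{11 + L}$
$- (\left(-4\right) 13 X{\left(j{\left(-3 \right)} \right)} + U{\left(7,-1 \right)}) = - (\frac{\left(-4\right) 13}{1 + 1} + \frac{8 + 7}{11 - 1}) = - (- \frac{52}{2} + \frac{1}{10} \cdot 15) = - (\left(-52\right) \frac{1}{2} + \frac{1}{10} \cdot 15) = - (-26 + \frac{3}{2}) = \left(-1\right) \left(- \frac{49}{2}\right) = \frac{49}{2}$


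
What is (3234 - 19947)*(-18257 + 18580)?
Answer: -5398299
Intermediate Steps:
(3234 - 19947)*(-18257 + 18580) = -16713*323 = -5398299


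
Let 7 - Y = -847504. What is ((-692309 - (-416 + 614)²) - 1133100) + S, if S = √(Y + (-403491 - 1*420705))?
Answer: -1864613 + √23315 ≈ -1.8645e+6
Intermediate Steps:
Y = 847511 (Y = 7 - 1*(-847504) = 7 + 847504 = 847511)
S = √23315 (S = √(847511 + (-403491 - 1*420705)) = √(847511 + (-403491 - 420705)) = √(847511 - 824196) = √23315 ≈ 152.69)
((-692309 - (-416 + 614)²) - 1133100) + S = ((-692309 - (-416 + 614)²) - 1133100) + √23315 = ((-692309 - 1*198²) - 1133100) + √23315 = ((-692309 - 1*39204) - 1133100) + √23315 = ((-692309 - 39204) - 1133100) + √23315 = (-731513 - 1133100) + √23315 = -1864613 + √23315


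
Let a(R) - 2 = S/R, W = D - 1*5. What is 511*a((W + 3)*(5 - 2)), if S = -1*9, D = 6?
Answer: 2555/4 ≈ 638.75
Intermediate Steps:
W = 1 (W = 6 - 1*5 = 6 - 5 = 1)
S = -9
a(R) = 2 - 9/R
511*a((W + 3)*(5 - 2)) = 511*(2 - 9*1/((1 + 3)*(5 - 2))) = 511*(2 - 9/(4*3)) = 511*(2 - 9/12) = 511*(2 - 9*1/12) = 511*(2 - 3/4) = 511*(5/4) = 2555/4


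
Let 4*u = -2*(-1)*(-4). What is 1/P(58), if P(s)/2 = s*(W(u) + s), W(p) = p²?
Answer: 1/7192 ≈ 0.00013904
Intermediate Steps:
u = -2 (u = (-2*(-1)*(-4))/4 = (2*(-4))/4 = (¼)*(-8) = -2)
P(s) = 2*s*(4 + s) (P(s) = 2*(s*((-2)² + s)) = 2*(s*(4 + s)) = 2*s*(4 + s))
1/P(58) = 1/(2*58*(4 + 58)) = 1/(2*58*62) = 1/7192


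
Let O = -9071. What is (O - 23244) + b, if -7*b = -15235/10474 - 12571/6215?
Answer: -14724793967371/455671370 ≈ -32315.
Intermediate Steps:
b = 226354179/455671370 (b = -(-15235/10474 - 12571/6215)/7 = -⅐*(-226354179/65095910) = 226354179/455671370 ≈ 0.49675)
(O - 23244) + b = (-9071 - 23244) + 226354179/455671370 = -32315 + 226354179/455671370 = -14724793967371/455671370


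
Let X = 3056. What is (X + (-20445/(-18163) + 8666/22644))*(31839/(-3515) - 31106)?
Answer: -13753217941423162553/144565964658 ≈ -9.5135e+7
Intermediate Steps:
(X + (-20445/(-18163) + 8666/22644))*(31839/(-3515) - 31106) = (3056 + (-20445/(-18163) + 8666/22644))*(31839/(-3515) - 31106) = (3056 + (-20445*(-1/18163) + 8666*(1/22644)))*(31839*(-1/3515) - 31106) = (3056 + (20445/18163 + 4333/11322))*(-31839/3515 - 31106) = (3056 + 310178569/205641486)*(-109369429/3515) = (628750559785/205641486)*(-109369429/3515) = -13753217941423162553/144565964658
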